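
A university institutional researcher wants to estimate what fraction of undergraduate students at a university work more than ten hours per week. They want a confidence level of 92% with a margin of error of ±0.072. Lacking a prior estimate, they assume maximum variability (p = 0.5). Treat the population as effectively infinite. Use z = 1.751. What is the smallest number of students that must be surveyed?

148

With p = 0.5, p(1−p) = 0.25.
n = z²·p(1−p)/E² = 1.751² × 0.2500 / 0.072² = 3.0660 × 0.2500 / 0.005184 ≈ 147.86.
Rounding up gives n = 148.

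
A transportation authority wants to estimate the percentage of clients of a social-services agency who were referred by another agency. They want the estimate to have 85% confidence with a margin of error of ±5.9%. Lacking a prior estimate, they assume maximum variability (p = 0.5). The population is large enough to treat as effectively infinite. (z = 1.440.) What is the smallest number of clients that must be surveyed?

149

With p = 0.5, p(1−p) = 0.25.
n = z²·p(1−p)/E² = 1.440² × 0.2500 / 0.059² = 2.0736 × 0.2500 / 0.003481 ≈ 148.92.
Rounding up gives n = 149.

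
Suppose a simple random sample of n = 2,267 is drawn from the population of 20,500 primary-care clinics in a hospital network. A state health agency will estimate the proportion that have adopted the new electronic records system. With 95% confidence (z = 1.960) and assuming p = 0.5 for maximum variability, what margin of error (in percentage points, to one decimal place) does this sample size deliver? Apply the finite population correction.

1.9

Finite-population factor: (N−n)/(N−1) = (20500−2267)/(20500−1) = 0.8895.
SE(p̂) = √[p(1−p)/n · (N−n)/(N−1)] = √[0.2500/2267 × 0.8895] = 0.00990.
E = z × SE = 1.960 × 0.00990 = 0.01941 ≈ 1.9 percentage points.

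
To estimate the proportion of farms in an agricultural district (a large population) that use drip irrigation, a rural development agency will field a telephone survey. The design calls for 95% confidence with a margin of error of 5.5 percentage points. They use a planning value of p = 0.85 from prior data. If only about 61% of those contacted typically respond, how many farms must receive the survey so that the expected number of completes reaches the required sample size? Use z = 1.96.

266

Completed interviews needed: n₀ = 1.96² × 0.1275 / 0.055² ≈ 161.92 → 162.
At a 61% response rate, contacts needed = 162 / 0.61 ≈ 265.57 → 266.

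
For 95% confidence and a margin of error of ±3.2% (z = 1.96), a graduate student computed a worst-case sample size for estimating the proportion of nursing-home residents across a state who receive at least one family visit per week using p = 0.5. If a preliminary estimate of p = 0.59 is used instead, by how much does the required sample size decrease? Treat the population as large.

Conservative (p = 0.5): n = 1.96² × 0.25 / 0.032² ≈ 937.89 → 938.
Using p = 0.59: p(1−p) = 0.2419, so n = 1.96² × 0.2419 / 0.032² ≈ 907.50 → 908.
Reduction: 938 − 908 = 30.

30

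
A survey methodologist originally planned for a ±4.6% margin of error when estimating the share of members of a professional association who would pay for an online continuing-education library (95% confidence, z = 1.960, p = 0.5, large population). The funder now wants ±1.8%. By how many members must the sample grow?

At ±4.6%: n = 1.960² × 0.2500 / 0.046² ≈ 453.88 → 454.
At ±1.8%: n = 1.960² × 0.2500 / 0.018² ≈ 2964.20 → 2965.
Additional respondents: 2965 − 454 = 2511.

2511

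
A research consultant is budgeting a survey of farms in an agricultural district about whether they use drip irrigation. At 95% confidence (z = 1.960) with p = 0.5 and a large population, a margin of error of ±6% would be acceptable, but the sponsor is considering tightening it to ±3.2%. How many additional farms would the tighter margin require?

671

At ±6%: n = 1.960² × 0.2500 / 0.060² ≈ 266.78 → 267.
At ±3.2%: n = 1.960² × 0.2500 / 0.032² ≈ 937.89 → 938.
Additional respondents: 938 − 267 = 671.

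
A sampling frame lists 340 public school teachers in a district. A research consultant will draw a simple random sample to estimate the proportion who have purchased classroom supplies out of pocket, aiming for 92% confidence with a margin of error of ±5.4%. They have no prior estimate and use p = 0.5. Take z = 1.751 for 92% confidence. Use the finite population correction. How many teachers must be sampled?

149

Unadjusted: n₀ = 1.751² × 0.50 × 0.50 / 0.054² ≈ 262.86, so n₀ = 263.
Finite population correction with N = 340: n = n₀ / (1 + (n₀−1)/N) = 263 / (1 + 262/340) = 263 / 1.7706 ≈ 148.54.
Rounding up, n = 149.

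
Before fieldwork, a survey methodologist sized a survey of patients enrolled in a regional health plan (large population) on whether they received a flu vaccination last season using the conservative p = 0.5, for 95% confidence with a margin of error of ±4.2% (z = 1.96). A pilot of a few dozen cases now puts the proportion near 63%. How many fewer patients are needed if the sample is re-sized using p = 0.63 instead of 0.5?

Conservative (p = 0.5): n = 1.96² × 0.25 / 0.042² ≈ 544.44 → 545.
Using p = 0.63: p(1−p) = 0.2331, so n = 1.96² × 0.2331 / 0.042² ≈ 507.64 → 508.
Reduction: 545 − 508 = 37.

37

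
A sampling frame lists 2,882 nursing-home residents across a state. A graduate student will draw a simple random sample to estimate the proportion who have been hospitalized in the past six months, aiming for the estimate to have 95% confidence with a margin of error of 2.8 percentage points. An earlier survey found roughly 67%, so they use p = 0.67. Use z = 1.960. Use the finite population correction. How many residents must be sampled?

Unadjusted: n₀ = 1.960² × 0.67 × 0.33 / 0.028² ≈ 1083.39, so n₀ = 1084.
Finite population correction with N = 2,882: n = n₀ / (1 + (n₀−1)/N) = 1084 / (1 + 1083/2882) = 1084 / 1.3758 ≈ 787.92.
Rounding up, n = 788.

788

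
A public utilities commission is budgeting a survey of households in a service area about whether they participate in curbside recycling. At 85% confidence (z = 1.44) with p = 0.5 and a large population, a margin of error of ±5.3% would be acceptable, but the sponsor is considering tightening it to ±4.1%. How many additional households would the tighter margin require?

124

At ±5.3%: n = 1.44² × 0.2500 / 0.053² ≈ 184.55 → 185.
At ±4.1%: n = 1.44² × 0.2500 / 0.041² ≈ 308.39 → 309.
Additional respondents: 309 − 185 = 124.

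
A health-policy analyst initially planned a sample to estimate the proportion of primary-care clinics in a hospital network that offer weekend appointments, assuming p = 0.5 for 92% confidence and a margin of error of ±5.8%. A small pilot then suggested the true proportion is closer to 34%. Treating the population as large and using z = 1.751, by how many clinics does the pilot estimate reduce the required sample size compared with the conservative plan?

Conservative (p = 0.5): n = 1.751² × 0.25 / 0.058² ≈ 227.85 → 228.
Using p = 0.34: p(1−p) = 0.2244, so n = 1.751² × 0.2244 / 0.058² ≈ 204.52 → 205.
Reduction: 228 − 205 = 23.

23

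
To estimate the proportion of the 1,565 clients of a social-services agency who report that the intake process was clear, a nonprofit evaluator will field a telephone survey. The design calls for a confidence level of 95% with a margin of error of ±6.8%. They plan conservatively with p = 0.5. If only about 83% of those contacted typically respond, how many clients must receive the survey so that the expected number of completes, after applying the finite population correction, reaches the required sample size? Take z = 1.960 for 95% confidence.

222

Completed interviews needed (unadjusted): n₀ = 1.960² × 0.2500 / 0.068² ≈ 207.70 → 208.
FPC for N = 1,565: n = 208 / (1 + 207/1565) = 208 / 1.1323 ≈ 183.70 → 184.
At an 83% response rate, contacts needed = 184 / 0.83 ≈ 221.69 → 222.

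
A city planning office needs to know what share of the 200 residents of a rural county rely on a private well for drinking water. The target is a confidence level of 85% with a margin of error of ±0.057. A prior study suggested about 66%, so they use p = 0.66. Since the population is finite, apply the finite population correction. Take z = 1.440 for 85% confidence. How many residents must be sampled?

Unadjusted: n₀ = 1.440² × 0.66 × 0.34 / 0.057² ≈ 143.22, so n₀ = 144.
Finite population correction with N = 200: n = n₀ / (1 + (n₀−1)/N) = 144 / (1 + 143/200) = 144 / 1.7150 ≈ 83.97.
Rounding up, n = 84.

84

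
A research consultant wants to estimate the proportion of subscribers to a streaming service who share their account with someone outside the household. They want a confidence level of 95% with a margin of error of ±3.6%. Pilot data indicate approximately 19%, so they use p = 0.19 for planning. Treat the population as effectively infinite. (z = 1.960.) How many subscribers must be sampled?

With p = 0.19, p(1−p) = 0.1539.
n = z²·p(1−p)/E² = 1.960² × 0.1539 / 0.036² = 3.8416 × 0.1539 / 0.001296 ≈ 456.19.
Rounding up gives n = 457.

457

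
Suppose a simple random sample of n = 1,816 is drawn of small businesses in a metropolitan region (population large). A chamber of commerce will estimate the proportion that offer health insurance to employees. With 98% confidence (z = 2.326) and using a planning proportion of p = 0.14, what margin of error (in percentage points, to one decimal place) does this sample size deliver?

SE(p̂) = √[p(1−p)/n] = √[0.1204/1816] = 0.00814.
E = z × SE = 2.326 × 0.00814 = 0.01894, or 1.9 percentage points.

1.9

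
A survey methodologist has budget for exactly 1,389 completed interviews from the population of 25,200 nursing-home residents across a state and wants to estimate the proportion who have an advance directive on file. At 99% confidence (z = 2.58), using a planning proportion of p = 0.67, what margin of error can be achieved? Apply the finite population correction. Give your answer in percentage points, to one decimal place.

3.2

Finite-population factor: (N−n)/(N−1) = (25200−1389)/(25200−1) = 0.9449.
SE(p̂) = √[p(1−p)/n · (N−n)/(N−1)] = √[0.2211/1389 × 0.9449] = 0.01226.
E = z × SE = 2.58 × 0.01226 = 0.03164 ≈ 3.2 percentage points.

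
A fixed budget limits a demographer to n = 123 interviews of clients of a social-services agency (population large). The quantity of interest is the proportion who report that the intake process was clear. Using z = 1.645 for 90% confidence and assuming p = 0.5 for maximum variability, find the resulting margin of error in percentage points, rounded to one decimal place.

SE(p̂) = √[p(1−p)/n] = √[0.2500/123] = 0.04508.
E = z × SE = 1.645 × 0.04508 = 0.07416, or 7.4 percentage points.

7.4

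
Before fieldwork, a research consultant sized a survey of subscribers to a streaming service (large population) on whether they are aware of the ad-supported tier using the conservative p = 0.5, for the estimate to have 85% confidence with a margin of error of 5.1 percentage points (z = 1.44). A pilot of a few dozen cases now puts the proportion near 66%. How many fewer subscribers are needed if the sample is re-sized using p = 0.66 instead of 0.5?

21

Conservative (p = 0.5): n = 1.44² × 0.25 / 0.051² ≈ 199.31 → 200.
Using p = 0.66: p(1−p) = 0.2244, so n = 1.44² × 0.2244 / 0.051² ≈ 178.90 → 179.
Reduction: 200 − 179 = 21.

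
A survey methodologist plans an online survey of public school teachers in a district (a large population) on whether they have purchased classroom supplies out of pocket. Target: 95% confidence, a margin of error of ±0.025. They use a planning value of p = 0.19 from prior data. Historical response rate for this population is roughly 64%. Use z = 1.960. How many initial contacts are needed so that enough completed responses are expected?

Completed interviews needed: n₀ = 1.960² × 0.1539 / 0.025² ≈ 945.96 → 946.
At a 64% response rate, contacts needed = 946 / 0.64 ≈ 1478.12 → 1479.

1479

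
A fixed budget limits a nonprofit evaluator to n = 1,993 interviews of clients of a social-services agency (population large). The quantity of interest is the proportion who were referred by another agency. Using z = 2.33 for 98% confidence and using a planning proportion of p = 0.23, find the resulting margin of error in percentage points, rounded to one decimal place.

SE(p̂) = √[p(1−p)/n] = √[0.1771/1993] = 0.00943.
E = z × SE = 2.33 × 0.00943 = 0.02196, or 2.2 percentage points.

2.2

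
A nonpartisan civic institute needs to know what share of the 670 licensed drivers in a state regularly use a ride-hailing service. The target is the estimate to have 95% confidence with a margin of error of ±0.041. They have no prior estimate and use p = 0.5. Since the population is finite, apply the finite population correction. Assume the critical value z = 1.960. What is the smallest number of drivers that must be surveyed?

309

Unadjusted: n₀ = 1.960² × 0.50 × 0.50 / 0.041² ≈ 571.33, so n₀ = 572.
Finite population correction with N = 670: n = n₀ / (1 + (n₀−1)/N) = 572 / (1 + 571/670) = 572 / 1.8522 ≈ 308.82.
Rounding up, n = 309.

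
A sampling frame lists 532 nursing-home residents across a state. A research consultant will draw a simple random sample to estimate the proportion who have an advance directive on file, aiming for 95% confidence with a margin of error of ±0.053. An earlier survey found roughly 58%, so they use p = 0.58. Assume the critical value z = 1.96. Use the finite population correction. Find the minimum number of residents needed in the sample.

206

Unadjusted: n₀ = 1.96² × 0.58 × 0.42 / 0.053² ≈ 333.15, so n₀ = 334.
Finite population correction with N = 532: n = n₀ / (1 + (n₀−1)/N) = 334 / (1 + 333/532) = 334 / 1.6259 ≈ 205.42.
Rounding up, n = 206.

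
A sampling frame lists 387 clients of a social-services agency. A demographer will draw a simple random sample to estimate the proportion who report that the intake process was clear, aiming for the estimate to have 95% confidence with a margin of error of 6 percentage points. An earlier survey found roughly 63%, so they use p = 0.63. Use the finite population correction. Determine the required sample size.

For 95% confidence, z = 1.960.
Unadjusted: n₀ = 1.960² × 0.63 × 0.37 / 0.060² ≈ 248.74, so n₀ = 249.
Finite population correction with N = 387: n = n₀ / (1 + (n₀−1)/N) = 249 / (1 + 248/387) = 249 / 1.6408 ≈ 151.75.
Rounding up, n = 152.

152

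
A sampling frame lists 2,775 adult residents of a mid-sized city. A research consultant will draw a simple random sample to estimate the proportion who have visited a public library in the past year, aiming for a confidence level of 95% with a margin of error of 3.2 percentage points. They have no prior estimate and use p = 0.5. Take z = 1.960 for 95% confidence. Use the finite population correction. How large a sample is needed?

702

Unadjusted: n₀ = 1.960² × 0.50 × 0.50 / 0.032² ≈ 937.89, so n₀ = 938.
Finite population correction with N = 2,775: n = n₀ / (1 + (n₀−1)/N) = 938 / (1 + 937/2775) = 938 / 1.3377 ≈ 701.23.
Rounding up, n = 702.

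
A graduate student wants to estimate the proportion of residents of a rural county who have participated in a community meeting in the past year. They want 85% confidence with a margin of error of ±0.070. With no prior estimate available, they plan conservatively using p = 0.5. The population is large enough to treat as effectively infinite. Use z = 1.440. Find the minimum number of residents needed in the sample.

106

With p = 0.5, p(1−p) = 0.25.
n = z²·p(1−p)/E² = 1.440² × 0.2500 / 0.070² = 2.0736 × 0.2500 / 0.004900 ≈ 105.80.
Rounding up gives n = 106.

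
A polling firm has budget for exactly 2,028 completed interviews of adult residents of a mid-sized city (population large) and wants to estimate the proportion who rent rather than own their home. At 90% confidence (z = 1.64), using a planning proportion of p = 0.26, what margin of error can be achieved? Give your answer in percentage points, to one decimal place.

1.6

SE(p̂) = √[p(1−p)/n] = √[0.1924/2028] = 0.00974.
E = z × SE = 1.64 × 0.00974 = 0.01597, or 1.6 percentage points.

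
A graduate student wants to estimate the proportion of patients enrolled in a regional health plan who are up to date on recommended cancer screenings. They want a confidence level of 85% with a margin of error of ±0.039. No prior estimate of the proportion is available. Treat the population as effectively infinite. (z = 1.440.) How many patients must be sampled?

With no prior estimate, use p = 0.5, giving p(1−p) = 0.25.
n = z²·p(1−p)/E² = 1.440² × 0.2500 / 0.039² = 2.0736 × 0.2500 / 0.001521 ≈ 340.83.
Rounding up gives n = 341.

341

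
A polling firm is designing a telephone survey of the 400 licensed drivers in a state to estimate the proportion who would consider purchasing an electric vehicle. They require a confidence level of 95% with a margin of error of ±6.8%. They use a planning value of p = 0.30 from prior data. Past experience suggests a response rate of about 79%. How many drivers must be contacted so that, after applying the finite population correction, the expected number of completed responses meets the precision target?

For 95% confidence, z = 1.960.
Completed interviews needed (unadjusted): n₀ = 1.960² × 0.2100 / 0.068² ≈ 174.47 → 175.
FPC for N = 400: n = 175 / (1 + 174/400) = 175 / 1.4350 ≈ 121.95 → 122.
At a 79% response rate, contacts needed = 122 / 0.79 ≈ 154.43 → 155.

155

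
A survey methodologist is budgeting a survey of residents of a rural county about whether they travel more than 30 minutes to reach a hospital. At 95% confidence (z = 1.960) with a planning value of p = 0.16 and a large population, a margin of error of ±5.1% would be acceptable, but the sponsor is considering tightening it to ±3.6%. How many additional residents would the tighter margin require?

At ±5.1%: n = 1.960² × 0.1344 / 0.051² ≈ 198.50 → 199.
At ±3.6%: n = 1.960² × 0.1344 / 0.036² ≈ 398.39 → 399.
Additional respondents: 399 − 199 = 200.

200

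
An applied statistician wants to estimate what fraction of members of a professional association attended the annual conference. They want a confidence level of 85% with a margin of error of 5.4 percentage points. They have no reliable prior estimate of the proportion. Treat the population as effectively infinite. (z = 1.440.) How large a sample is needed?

With no prior estimate, use p = 0.5, giving p(1−p) = 0.25.
n = z²·p(1−p)/E² = 1.440² × 0.2500 / 0.054² = 2.0736 × 0.2500 / 0.002916 ≈ 177.78.
Rounding up gives n = 178.

178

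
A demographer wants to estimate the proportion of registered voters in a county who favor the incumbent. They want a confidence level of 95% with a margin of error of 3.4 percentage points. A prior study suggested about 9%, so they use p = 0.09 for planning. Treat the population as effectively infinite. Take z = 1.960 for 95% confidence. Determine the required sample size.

With p = 0.09, p(1−p) = 0.0819.
n = z²·p(1−p)/E² = 1.960² × 0.0819 / 0.034² = 3.8416 × 0.0819 / 0.001156 ≈ 272.17.
Rounding up gives n = 273.

273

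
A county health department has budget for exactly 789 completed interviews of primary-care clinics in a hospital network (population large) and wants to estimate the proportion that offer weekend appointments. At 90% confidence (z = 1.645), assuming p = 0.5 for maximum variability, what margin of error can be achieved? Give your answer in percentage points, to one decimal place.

2.9

SE(p̂) = √[p(1−p)/n] = √[0.2500/789] = 0.01780.
E = z × SE = 1.645 × 0.01780 = 0.02928, or 2.9 percentage points.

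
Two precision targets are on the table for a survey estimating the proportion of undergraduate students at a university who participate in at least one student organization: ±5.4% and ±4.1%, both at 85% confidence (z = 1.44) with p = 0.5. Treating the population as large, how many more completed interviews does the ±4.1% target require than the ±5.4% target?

At ±5.4%: n = 1.44² × 0.2500 / 0.054² ≈ 177.78 → 178.
At ±4.1%: n = 1.44² × 0.2500 / 0.041² ≈ 308.39 → 309.
Additional respondents: 309 − 178 = 131.

131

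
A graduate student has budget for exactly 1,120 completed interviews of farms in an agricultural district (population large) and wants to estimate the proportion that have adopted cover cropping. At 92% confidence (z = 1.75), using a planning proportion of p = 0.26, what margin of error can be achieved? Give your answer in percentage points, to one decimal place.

SE(p̂) = √[p(1−p)/n] = √[0.1924/1120] = 0.01311.
E = z × SE = 1.75 × 0.01311 = 0.02294, or 2.3 percentage points.

2.3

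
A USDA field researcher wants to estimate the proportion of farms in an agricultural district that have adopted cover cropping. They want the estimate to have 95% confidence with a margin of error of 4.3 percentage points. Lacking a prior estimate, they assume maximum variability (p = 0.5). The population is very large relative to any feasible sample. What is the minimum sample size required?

For 95% confidence, z = 1.96.
With p = 0.5, p(1−p) = 0.25.
n = z²·p(1−p)/E² = 1.96² × 0.2500 / 0.043² = 3.8416 × 0.2500 / 0.001849 ≈ 519.42.
Rounding up gives n = 520.

520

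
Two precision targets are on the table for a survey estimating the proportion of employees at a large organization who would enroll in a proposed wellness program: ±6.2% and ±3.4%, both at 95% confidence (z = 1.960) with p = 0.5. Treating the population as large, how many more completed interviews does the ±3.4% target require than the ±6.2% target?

At ±6.2%: n = 1.960² × 0.2500 / 0.062² ≈ 249.84 → 250.
At ±3.4%: n = 1.960² × 0.2500 / 0.034² ≈ 830.80 → 831.
Additional respondents: 831 − 250 = 581.

581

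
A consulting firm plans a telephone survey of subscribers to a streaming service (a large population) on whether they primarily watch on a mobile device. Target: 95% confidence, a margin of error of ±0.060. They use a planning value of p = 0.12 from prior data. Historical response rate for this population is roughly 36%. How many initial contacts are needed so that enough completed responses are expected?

314

For 95% confidence, z = 1.960.
Completed interviews needed: n₀ = 1.960² × 0.1056 / 0.060² ≈ 112.69 → 113.
At a 36% response rate, contacts needed = 113 / 0.36 ≈ 313.89 → 314.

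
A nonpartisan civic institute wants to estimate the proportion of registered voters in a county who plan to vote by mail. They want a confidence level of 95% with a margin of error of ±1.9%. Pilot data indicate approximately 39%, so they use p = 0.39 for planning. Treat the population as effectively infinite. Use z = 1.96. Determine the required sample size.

With p = 0.39, p(1−p) = 0.2379.
n = z²·p(1−p)/E² = 1.96² × 0.2379 / 0.019² = 3.8416 × 0.2379 / 0.000361 ≈ 2531.63.
Rounding up gives n = 2532.

2532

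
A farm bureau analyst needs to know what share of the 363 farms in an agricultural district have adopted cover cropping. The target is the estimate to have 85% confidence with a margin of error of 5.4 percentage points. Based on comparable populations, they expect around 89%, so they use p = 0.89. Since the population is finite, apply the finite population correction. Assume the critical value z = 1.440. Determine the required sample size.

59

Unadjusted: n₀ = 1.440² × 0.89 × 0.11 / 0.054² ≈ 69.62, so n₀ = 70.
Finite population correction with N = 363: n = n₀ / (1 + (n₀−1)/N) = 70 / (1 + 69/363) = 70 / 1.1901 ≈ 58.82.
Rounding up, n = 59.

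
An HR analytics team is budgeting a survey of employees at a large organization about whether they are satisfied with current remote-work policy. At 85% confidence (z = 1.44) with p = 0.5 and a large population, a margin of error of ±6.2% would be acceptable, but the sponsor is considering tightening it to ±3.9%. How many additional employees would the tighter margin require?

206

At ±6.2%: n = 1.44² × 0.2500 / 0.062² ≈ 134.86 → 135.
At ±3.9%: n = 1.44² × 0.2500 / 0.039² ≈ 340.83 → 341.
Additional respondents: 341 − 135 = 206.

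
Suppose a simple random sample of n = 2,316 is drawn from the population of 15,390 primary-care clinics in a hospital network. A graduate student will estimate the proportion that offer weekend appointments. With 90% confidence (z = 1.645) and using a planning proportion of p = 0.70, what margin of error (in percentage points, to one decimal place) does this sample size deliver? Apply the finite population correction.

1.4

Finite-population factor: (N−n)/(N−1) = (15390−2316)/(15390−1) = 0.8496.
SE(p̂) = √[p(1−p)/n · (N−n)/(N−1)] = √[0.2100/2316 × 0.8496] = 0.00878.
E = z × SE = 1.645 × 0.00878 = 0.01444 ≈ 1.4 percentage points.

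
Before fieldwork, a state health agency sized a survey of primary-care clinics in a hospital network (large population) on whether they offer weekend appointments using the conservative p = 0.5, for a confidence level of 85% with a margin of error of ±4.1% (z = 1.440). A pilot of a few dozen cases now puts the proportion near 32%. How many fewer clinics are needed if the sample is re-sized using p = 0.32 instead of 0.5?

40

Conservative (p = 0.5): n = 1.440² × 0.25 / 0.041² ≈ 308.39 → 309.
Using p = 0.32: p(1−p) = 0.2176, so n = 1.440² × 0.2176 / 0.041² ≈ 268.42 → 269.
Reduction: 309 − 269 = 40.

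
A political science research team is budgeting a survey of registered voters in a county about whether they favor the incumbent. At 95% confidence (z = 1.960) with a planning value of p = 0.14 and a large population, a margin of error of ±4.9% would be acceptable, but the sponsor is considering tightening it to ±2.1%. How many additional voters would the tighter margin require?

856

At ±4.9%: n = 1.960² × 0.1204 / 0.049² ≈ 192.64 → 193.
At ±2.1%: n = 1.960² × 0.1204 / 0.021² ≈ 1048.82 → 1049.
Additional respondents: 1049 − 193 = 856.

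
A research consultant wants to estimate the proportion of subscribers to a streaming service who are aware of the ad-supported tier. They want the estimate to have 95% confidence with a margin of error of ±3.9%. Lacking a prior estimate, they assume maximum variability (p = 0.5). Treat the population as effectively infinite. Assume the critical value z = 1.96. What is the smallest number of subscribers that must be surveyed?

632

With p = 0.5, p(1−p) = 0.25.
n = z²·p(1−p)/E² = 1.96² × 0.2500 / 0.039² = 3.8416 × 0.2500 / 0.001521 ≈ 631.43.
Rounding up gives n = 632.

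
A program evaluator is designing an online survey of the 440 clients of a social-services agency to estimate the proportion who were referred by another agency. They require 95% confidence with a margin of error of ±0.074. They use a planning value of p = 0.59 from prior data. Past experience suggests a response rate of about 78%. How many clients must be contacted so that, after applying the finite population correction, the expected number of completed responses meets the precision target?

158

For 95% confidence, z = 1.960.
Completed interviews needed (unadjusted): n₀ = 1.960² × 0.2419 / 0.074² ≈ 169.70 → 170.
FPC for N = 440: n = 170 / (1 + 169/440) = 170 / 1.3841 ≈ 122.82 → 123.
At a 78% response rate, contacts needed = 123 / 0.78 ≈ 157.69 → 158.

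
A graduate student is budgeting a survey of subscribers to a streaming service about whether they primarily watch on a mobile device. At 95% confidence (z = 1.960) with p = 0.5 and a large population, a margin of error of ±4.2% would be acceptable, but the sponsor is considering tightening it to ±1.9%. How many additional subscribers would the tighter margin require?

At ±4.2%: n = 1.960² × 0.2500 / 0.042² ≈ 544.44 → 545.
At ±1.9%: n = 1.960² × 0.2500 / 0.019² ≈ 2660.39 → 2661.
Additional respondents: 2661 − 545 = 2116.

2116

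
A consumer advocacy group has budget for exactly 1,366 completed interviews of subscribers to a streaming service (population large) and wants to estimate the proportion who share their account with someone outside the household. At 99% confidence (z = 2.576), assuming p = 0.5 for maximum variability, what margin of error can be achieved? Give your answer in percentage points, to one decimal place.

3.5

SE(p̂) = √[p(1−p)/n] = √[0.2500/1366] = 0.01353.
E = z × SE = 2.576 × 0.01353 = 0.03485, or 3.5 percentage points.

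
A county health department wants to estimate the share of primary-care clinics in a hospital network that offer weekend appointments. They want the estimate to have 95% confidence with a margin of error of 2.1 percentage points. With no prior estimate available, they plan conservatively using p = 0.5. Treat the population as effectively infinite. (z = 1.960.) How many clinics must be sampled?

2178

With p = 0.5, p(1−p) = 0.25.
n = z²·p(1−p)/E² = 1.960² × 0.2500 / 0.021² = 3.8416 × 0.2500 / 0.000441 ≈ 2177.78.
Rounding up gives n = 2178.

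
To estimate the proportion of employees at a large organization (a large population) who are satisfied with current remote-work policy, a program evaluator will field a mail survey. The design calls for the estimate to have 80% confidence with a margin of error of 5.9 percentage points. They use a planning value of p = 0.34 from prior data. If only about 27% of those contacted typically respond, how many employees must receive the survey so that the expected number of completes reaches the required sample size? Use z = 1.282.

393

Completed interviews needed: n₀ = 1.282² × 0.2244 / 0.059² ≈ 105.95 → 106.
At a 27% response rate, contacts needed = 106 / 0.27 ≈ 392.59 → 393.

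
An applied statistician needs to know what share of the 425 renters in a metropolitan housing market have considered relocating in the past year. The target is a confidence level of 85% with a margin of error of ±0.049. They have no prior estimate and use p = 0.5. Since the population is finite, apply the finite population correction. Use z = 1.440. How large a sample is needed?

144

Unadjusted: n₀ = 1.440² × 0.50 × 0.50 / 0.049² ≈ 215.91, so n₀ = 216.
Finite population correction with N = 425: n = n₀ / (1 + (n₀−1)/N) = 216 / (1 + 215/425) = 216 / 1.5059 ≈ 143.44.
Rounding up, n = 144.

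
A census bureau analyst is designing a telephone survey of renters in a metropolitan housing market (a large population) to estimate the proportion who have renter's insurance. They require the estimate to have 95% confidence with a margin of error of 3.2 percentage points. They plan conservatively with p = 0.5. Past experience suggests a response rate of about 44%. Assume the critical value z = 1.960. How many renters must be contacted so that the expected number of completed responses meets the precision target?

2132

Completed interviews needed: n₀ = 1.960² × 0.2500 / 0.032² ≈ 937.89 → 938.
At a 44% response rate, contacts needed = 938 / 0.44 ≈ 2131.82 → 2132.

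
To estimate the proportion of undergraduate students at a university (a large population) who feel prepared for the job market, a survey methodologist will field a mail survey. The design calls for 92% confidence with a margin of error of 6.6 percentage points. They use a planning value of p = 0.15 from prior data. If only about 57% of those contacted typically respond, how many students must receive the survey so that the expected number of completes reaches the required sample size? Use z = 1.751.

Completed interviews needed: n₀ = 1.751² × 0.1275 / 0.066² ≈ 89.74 → 90.
At a 57% response rate, contacts needed = 90 / 0.57 ≈ 157.89 → 158.

158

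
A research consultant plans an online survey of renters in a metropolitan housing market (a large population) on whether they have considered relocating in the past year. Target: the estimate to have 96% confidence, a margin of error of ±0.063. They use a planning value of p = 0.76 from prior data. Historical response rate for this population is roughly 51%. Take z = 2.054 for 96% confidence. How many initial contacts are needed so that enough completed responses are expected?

381

Completed interviews needed: n₀ = 2.054² × 0.1824 / 0.063² ≈ 193.89 → 194.
At a 51% response rate, contacts needed = 194 / 0.51 ≈ 380.39 → 381.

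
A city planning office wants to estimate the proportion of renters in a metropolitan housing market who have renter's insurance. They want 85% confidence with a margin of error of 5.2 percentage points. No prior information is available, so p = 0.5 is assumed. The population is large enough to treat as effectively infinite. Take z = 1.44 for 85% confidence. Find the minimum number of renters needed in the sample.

With p = 0.5, p(1−p) = 0.25.
n = z²·p(1−p)/E² = 1.44² × 0.2500 / 0.052² = 2.0736 × 0.2500 / 0.002704 ≈ 191.72.
Rounding up gives n = 192.

192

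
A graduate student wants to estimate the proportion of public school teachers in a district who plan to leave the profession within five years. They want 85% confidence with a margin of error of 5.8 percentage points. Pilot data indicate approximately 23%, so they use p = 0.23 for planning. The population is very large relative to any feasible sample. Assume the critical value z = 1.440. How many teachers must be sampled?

110

With p = 0.23, p(1−p) = 0.1771.
n = z²·p(1−p)/E² = 1.440² × 0.1771 / 0.058² = 2.0736 × 0.1771 / 0.003364 ≈ 109.17.
Rounding up gives n = 110.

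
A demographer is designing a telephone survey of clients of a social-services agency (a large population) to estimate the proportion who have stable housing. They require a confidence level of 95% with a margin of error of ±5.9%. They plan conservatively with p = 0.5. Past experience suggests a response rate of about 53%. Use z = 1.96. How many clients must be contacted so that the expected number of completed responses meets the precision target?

521

Completed interviews needed: n₀ = 1.96² × 0.2500 / 0.059² ≈ 275.90 → 276.
At a 53% response rate, contacts needed = 276 / 0.53 ≈ 520.75 → 521.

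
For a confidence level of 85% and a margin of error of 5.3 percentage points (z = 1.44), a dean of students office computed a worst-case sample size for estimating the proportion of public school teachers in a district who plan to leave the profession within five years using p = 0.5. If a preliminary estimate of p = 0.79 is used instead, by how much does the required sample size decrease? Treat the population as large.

Conservative (p = 0.5): n = 1.44² × 0.25 / 0.053² ≈ 184.55 → 185.
Using p = 0.79: p(1−p) = 0.1659, so n = 1.44² × 0.1659 / 0.053² ≈ 122.47 → 123.
Reduction: 185 − 123 = 62.

62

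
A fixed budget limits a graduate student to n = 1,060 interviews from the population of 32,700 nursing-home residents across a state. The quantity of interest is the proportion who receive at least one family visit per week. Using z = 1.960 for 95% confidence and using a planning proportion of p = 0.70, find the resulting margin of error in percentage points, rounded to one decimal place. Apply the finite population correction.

2.7

Finite-population factor: (N−n)/(N−1) = (32700−1060)/(32700−1) = 0.9676.
SE(p̂) = √[p(1−p)/n · (N−n)/(N−1)] = √[0.2100/1060 × 0.9676] = 0.01385.
E = z × SE = 1.960 × 0.01385 = 0.02714 ≈ 2.7 percentage points.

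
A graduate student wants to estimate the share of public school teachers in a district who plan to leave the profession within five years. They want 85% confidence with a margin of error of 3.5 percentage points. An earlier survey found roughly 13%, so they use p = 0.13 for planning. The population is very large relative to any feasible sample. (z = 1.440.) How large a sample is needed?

With p = 0.13, p(1−p) = 0.1131.
n = z²·p(1−p)/E² = 1.440² × 0.1131 / 0.035² = 2.0736 × 0.1131 / 0.001225 ≈ 191.45.
Rounding up gives n = 192.

192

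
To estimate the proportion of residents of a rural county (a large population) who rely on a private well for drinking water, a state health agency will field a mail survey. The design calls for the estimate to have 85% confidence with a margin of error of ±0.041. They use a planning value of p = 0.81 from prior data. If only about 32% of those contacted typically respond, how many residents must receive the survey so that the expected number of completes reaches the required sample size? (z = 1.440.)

Completed interviews needed: n₀ = 1.440² × 0.1539 / 0.041² ≈ 189.84 → 190.
At a 32% response rate, contacts needed = 190 / 0.32 ≈ 593.75 → 594.

594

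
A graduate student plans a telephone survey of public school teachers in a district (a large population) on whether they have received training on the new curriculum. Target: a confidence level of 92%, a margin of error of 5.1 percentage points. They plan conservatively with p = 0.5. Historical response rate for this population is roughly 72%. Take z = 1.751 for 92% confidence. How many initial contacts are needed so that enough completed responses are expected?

410

Completed interviews needed: n₀ = 1.751² × 0.2500 / 0.051² ≈ 294.69 → 295.
At a 72% response rate, contacts needed = 295 / 0.72 ≈ 409.72 → 410.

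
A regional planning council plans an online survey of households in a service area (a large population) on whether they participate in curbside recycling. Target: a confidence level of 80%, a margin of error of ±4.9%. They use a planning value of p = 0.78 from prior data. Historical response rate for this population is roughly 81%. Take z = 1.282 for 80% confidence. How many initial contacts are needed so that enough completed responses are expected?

Completed interviews needed: n₀ = 1.282² × 0.1716 / 0.049² ≈ 117.46 → 118.
At an 81% response rate, contacts needed = 118 / 0.81 ≈ 145.68 → 146.

146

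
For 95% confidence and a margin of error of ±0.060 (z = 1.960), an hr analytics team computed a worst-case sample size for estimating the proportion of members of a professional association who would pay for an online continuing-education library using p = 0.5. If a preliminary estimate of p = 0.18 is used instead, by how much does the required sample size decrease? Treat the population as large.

Conservative (p = 0.5): n = 1.960² × 0.25 / 0.060² ≈ 266.78 → 267.
Using p = 0.18: p(1−p) = 0.1476, so n = 1.960² × 0.1476 / 0.060² ≈ 157.51 → 158.
Reduction: 267 − 158 = 109.

109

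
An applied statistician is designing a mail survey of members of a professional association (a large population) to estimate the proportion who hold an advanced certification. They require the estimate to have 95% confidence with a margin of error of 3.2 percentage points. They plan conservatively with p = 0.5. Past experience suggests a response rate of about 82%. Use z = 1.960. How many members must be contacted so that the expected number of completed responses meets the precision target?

1144

Completed interviews needed: n₀ = 1.960² × 0.2500 / 0.032² ≈ 937.89 → 938.
At an 82% response rate, contacts needed = 938 / 0.82 ≈ 1143.90 → 1144.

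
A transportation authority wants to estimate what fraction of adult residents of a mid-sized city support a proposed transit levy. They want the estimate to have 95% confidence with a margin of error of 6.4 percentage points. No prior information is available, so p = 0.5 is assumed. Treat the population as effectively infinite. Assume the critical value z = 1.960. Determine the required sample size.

235

With p = 0.5, p(1−p) = 0.25.
n = z²·p(1−p)/E² = 1.960² × 0.2500 / 0.064² = 3.8416 × 0.2500 / 0.004096 ≈ 234.47.
Rounding up gives n = 235.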